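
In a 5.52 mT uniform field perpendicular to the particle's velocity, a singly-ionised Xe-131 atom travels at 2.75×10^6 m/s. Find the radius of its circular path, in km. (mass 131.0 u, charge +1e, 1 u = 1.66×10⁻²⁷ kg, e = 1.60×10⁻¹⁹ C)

The magnetic force provides the centripetal force: qvB = mv²/r, so r = mv/(qB).
r = (2.17×10^-25 kg)(2.75×10^6 m/s) / [(1×1.60×10^-19 C)(5.52×10^-3 T)] = 677 m.

r ≈ 0.677 km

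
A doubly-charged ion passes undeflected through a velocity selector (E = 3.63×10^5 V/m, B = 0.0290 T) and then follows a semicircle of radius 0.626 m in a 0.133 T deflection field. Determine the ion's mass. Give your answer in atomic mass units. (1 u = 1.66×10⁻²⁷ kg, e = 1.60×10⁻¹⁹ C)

v = E/B₁ = 1.25×10^7 m/s.
From r = mv/(qB₂), m = qB₂r/v = (2×1.60×10^-19)(0.133)(0.626) / (1.25×10^7) = 2.13×10^-27 kg.
In atomic mass units: m = 2.13×10^-27 / 1.66×10^-27 = 1.28 u.

m ≈ 1.28 u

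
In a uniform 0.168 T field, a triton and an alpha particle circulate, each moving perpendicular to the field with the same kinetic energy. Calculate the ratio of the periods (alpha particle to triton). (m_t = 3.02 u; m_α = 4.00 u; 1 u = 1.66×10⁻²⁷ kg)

T = 2πm/(qB) is independent of speed, so T₂/T₁ = (m₂/q₂)/(m₁/q₁).
T_{alpha particle}/T_{triton} = (6.64×10^-27/2e) / (5.01×10^-27/1e) = 0.662.

ratio ≈ 0.662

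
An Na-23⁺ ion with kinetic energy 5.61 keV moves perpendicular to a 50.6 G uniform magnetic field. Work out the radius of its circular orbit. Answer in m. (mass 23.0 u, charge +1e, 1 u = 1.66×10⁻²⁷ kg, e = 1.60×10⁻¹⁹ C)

r ≈ 10.2 m

Convert the energy: K = 5.61 keV = 8.98×10^-16 J.
v = √(2K/m) = √(2·8.98×10^-16/3.82×10^-26) = 2.17×10^5 m/s.
r = mv/(qB) = (3.82×10^-26)(2.17×10^5) / [(1×1.60×10^-19)(5.06×10^-3)] = 10.2 m.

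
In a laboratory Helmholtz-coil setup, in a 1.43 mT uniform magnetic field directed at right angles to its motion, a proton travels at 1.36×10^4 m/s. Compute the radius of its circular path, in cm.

r ≈ 9.93 cm

The magnetic force provides the centripetal force: qvB = mv²/r, so r = mv/(qB).
r = (1.67×10^-27 kg)(1.36×10^4 m/s) / [(1×1.60×10^-19 C)(1.43×10^-3 T)] = 0.0993 m.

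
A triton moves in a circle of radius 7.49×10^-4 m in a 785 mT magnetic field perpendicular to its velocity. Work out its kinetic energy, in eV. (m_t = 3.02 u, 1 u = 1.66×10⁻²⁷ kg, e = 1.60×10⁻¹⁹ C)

K ≈ 5.52 eV

v = qBr/m = (1×1.60×10^-19)(0.785)(7.49×10^-4) / (5.01×10^-27) = 1.88×10^4 m/s.
K = ½mv² = 0.5·(5.01×10^-27)·(1.88×10^4)² = 8.83×10^-19 J = 5.52 eV.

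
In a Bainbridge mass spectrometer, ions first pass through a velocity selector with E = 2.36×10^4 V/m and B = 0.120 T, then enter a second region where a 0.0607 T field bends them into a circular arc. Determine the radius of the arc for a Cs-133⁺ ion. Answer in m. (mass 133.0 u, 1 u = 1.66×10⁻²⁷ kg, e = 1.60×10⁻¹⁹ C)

The selector passes v = E/B = 2.36×10^4/0.120 = 1.97×10^5 m/s.
In the deflection region, r = mv/(qB₂) = (2.21×10^-25)(1.97×10^5) / [(1×1.60×10^-19)(0.0607)] = 4.47 m.

r ≈ 4.47 m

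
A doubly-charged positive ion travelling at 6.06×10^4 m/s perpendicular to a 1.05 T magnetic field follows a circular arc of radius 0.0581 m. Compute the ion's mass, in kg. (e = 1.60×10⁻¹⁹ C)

m ≈ 3.22×10^-25 kg

qvB = mv²/r ⇒ m = qBr/v.
m = (2×1.60×10^-19)(1.05)(0.0581) / (6.06×10^4) = 3.22×10^-25 kg.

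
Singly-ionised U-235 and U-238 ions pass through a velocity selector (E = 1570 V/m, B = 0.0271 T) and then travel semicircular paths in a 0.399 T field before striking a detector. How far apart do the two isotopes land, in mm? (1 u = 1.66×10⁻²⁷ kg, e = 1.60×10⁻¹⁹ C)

Both emerge at v = E/B₁ = 5.79×10^4 m/s.
r = mv/(qB₂), so r₁ = 0.35401 m and r₂ = 0.35853 m, giving Δr = 4.52×10^-3 m.
After a semicircle each ion lands a diameter 2r from the entry slit, so the separation is 2Δr = 9.04×10^-3 m.

Δd ≈ 9.04 mm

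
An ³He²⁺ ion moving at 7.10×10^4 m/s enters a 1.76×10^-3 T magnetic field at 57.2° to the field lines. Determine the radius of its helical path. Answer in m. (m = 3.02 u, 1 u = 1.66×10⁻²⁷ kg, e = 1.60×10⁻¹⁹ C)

Only the perpendicular component v⊥ = v sin57.2° = 5.97×10^4 m/s is bent by the field.
r = m v⊥ /(qB) = (5.01×10^-27)(5.97×10^4) / [(2×1.60×10^-19)(1.76×10^-3)] = 0.531 m.

r ≈ 0.531 m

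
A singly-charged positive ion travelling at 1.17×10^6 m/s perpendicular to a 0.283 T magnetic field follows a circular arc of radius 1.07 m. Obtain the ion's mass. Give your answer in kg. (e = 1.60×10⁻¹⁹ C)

qvB = mv²/r ⇒ m = qBr/v.
m = (1×1.60×10^-19)(0.283)(1.07) / (1.17×10^6) = 4.14×10^-26 kg.

m ≈ 4.14×10^-26 kg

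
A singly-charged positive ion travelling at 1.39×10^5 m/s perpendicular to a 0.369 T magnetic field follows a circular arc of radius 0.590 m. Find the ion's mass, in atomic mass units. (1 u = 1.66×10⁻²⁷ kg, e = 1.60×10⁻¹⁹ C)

m ≈ 151 u

qvB = mv²/r ⇒ m = qBr/v.
m = (1×1.60×10^-19)(0.369)(0.590) / (1.39×10^5) = 2.51×10^-25 kg = 151 u.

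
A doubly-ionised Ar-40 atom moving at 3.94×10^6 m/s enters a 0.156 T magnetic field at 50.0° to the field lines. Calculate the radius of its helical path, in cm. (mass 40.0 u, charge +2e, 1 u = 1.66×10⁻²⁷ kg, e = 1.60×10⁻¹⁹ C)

Only the perpendicular component v⊥ = v sin50.0° = 3.02×10^6 m/s is bent by the field.
r = m v⊥ /(qB) = (6.64×10^-26)(3.02×10^6) / [(2×1.60×10^-19)(0.156)] = 4.01 m.

r ≈ 401 cm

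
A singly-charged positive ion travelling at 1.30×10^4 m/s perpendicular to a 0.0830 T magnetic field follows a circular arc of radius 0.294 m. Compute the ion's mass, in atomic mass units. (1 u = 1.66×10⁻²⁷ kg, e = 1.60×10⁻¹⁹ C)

qvB = mv²/r ⇒ m = qBr/v.
m = (1×1.60×10^-19)(0.0830)(0.294) / (1.30×10^4) = 3.00×10^-25 kg = 181 u.

m ≈ 181 u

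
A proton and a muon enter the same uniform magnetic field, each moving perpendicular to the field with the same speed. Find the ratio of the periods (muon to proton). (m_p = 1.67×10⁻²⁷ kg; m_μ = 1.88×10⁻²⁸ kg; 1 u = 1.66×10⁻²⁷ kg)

T = 2πm/(qB) is independent of speed, so T₂/T₁ = (m₂/q₂)/(m₁/q₁).
T_{muon}/T_{proton} = (1.88×10^-28/1e) / (1.67×10^-27/1e) = 0.113.

ratio ≈ 0.113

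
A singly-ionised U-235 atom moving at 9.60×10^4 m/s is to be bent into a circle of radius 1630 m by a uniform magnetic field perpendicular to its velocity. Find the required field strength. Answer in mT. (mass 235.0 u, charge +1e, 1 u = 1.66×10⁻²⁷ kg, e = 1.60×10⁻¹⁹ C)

qvB = mv²/r gives B = mv/(qr).
B = (3.90×10^-25)(9.60×10^4) / [(1×1.60×10^-19)(1630)] = 1.44×10^-4 T.

B ≈ 0.144 mT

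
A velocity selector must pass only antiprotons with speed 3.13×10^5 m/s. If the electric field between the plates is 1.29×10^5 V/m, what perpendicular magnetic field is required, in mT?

qE = qvB ⇒ B = E/v = (1.29×10^5) / (3.13×10^5) = 0.412 T.

B ≈ 412 mT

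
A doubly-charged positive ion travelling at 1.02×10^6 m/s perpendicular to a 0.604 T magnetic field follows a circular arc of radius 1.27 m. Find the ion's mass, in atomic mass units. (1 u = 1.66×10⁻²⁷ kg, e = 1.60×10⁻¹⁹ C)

m ≈ 145 u

qvB = mv²/r ⇒ m = qBr/v.
m = (2×1.60×10^-19)(0.604)(1.27) / (1.02×10^6) = 2.41×10^-25 kg = 145 u.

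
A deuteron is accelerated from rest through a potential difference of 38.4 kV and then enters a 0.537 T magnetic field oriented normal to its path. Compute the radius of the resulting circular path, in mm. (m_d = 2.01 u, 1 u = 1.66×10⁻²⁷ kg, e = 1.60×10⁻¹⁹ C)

r ≈ 74.5 mm

The kinetic energy gained is K = qV = (1×1.60×10^-19)(3.84×10^4) = 6.14×10^-15 J.
v = √(2K/m) = 1.92×10^6 m/s.
r = mv/(qB) = (3.34×10^-27)(1.92×10^6) / [(1×1.60×10^-19)(0.537)] = 0.0745 m.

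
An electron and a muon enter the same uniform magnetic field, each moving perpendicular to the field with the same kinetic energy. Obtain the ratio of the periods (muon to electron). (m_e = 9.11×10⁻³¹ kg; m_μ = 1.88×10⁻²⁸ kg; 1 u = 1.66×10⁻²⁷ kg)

T = 2πm/(qB) is independent of speed, so T₂/T₁ = (m₂/q₂)/(m₁/q₁).
T_{muon}/T_{electron} = (1.88×10^-28/1e) / (9.11×10^-31/1e) = 206.

ratio ≈ 206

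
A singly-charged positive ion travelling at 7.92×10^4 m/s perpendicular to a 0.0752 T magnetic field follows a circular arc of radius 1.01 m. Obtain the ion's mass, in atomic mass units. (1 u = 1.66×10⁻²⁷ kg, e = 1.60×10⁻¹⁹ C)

qvB = mv²/r ⇒ m = qBr/v.
m = (1×1.60×10^-19)(0.0752)(1.01) / (7.92×10^4) = 1.53×10^-25 kg = 92.4 u.

m ≈ 92.4 u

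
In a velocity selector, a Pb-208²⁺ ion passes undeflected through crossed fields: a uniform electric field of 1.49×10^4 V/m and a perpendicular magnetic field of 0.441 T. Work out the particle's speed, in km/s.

v ≈ 33.8 km/s

For zero net force, qE = qvB, so v = E/B.
v = (1.49×10^4) / (0.441) = 3.38×10^4 m/s.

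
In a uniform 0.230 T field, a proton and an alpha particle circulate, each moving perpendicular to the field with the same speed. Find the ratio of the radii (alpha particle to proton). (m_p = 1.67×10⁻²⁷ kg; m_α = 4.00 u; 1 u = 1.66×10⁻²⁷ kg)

ratio ≈ 1.99

r = mv/(qB) ⇒ at equal v, r ∝ m/q.
r_{alpha particle}/r_{proton} = 1.99.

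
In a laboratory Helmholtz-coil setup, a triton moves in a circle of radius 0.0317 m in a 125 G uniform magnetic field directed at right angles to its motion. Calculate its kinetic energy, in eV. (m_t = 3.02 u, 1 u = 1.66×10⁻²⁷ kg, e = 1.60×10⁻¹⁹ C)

v = qBr/m = (1×1.60×10^-19)(0.0125)(0.0317) / (5.01×10^-27) = 1.26×10^4 m/s.
K = ½mv² = 0.5·(5.01×10^-27)·(1.26×10^4)² = 4.01×10^-19 J = 2.51 eV.

K ≈ 2.51 eV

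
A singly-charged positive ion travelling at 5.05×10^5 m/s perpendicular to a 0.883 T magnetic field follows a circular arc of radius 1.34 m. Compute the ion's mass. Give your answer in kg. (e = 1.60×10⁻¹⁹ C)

qvB = mv²/r ⇒ m = qBr/v.
m = (1×1.60×10^-19)(0.883)(1.34) / (5.05×10^5) = 3.75×10^-25 kg.

m ≈ 3.75×10^-25 kg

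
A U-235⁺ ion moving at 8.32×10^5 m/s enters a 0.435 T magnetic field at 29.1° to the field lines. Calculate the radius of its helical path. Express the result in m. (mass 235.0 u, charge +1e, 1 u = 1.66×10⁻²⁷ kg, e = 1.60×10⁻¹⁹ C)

r ≈ 2.27 m

Only the perpendicular component v⊥ = v sin29.1° = 4.05×10^5 m/s is bent by the field.
r = m v⊥ /(qB) = (3.90×10^-25)(4.05×10^5) / [(1×1.60×10^-19)(0.435)] = 2.27 m.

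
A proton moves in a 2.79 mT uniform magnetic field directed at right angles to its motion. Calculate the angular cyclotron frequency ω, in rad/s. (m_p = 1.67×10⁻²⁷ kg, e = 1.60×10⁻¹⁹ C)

ω ≈ 2.67×10^5 rad/s

ω = qB/m = (1×1.60×10^-19)(2.79×10^-3) / (1.67×10^-27) = 2.67×10^5 rad/s.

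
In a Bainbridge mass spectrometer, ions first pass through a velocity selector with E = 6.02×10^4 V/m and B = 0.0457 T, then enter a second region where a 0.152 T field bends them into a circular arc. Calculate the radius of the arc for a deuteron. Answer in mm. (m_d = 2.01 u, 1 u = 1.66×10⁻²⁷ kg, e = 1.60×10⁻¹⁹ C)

r ≈ 181 mm

The selector passes v = E/B = 6.02×10^4/0.0457 = 1.32×10^6 m/s.
In the deflection region, r = mv/(qB₂) = (3.34×10^-27)(1.32×10^6) / [(1×1.60×10^-19)(0.152)] = 0.181 m.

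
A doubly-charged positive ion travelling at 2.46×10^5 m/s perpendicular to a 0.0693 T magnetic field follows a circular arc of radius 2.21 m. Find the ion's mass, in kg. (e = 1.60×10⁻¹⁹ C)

m ≈ 1.99×10^-25 kg

qvB = mv²/r ⇒ m = qBr/v.
m = (2×1.60×10^-19)(0.0693)(2.21) / (2.46×10^5) = 1.99×10^-25 kg.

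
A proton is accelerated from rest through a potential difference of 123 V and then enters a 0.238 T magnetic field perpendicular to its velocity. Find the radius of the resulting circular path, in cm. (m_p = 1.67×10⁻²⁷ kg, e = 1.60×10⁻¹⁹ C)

The kinetic energy gained is K = qV = (1×1.60×10^-19)(123) = 1.97×10^-17 J.
v = √(2K/m) = 1.54×10^5 m/s.
r = mv/(qB) = (1.67×10^-27)(1.54×10^5) / [(1×1.60×10^-19)(0.238)] = 6.73×10^-3 m.

r ≈ 0.673 cm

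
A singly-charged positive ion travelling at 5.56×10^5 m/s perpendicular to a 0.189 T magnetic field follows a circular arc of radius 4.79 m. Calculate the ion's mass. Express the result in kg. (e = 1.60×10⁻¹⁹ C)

qvB = mv²/r ⇒ m = qBr/v.
m = (1×1.60×10^-19)(0.189)(4.79) / (5.56×10^5) = 2.61×10^-25 kg.

m ≈ 2.61×10^-25 kg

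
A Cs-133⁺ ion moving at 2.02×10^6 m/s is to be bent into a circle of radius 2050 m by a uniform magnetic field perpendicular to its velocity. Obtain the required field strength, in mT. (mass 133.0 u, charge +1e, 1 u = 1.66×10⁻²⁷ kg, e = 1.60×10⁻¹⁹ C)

qvB = mv²/r gives B = mv/(qr).
B = (2.21×10^-25)(2.02×10^6) / [(1×1.60×10^-19)(2050)] = 1.36×10^-3 T.

B ≈ 1.36 mT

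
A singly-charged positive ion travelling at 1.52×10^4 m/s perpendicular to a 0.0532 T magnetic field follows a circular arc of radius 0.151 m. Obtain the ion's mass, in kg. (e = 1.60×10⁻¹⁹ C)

m ≈ 8.46×10^-26 kg

qvB = mv²/r ⇒ m = qBr/v.
m = (1×1.60×10^-19)(0.0532)(0.151) / (1.52×10^4) = 8.46×10^-26 kg.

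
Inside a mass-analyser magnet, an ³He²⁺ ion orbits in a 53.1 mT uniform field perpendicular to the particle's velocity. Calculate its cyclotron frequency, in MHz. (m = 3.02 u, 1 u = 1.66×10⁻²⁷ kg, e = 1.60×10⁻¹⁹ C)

f ≈ 0.539 MHz

f = qB/(2πm) = (2×1.60×10^-19)(0.0531) / [2π(5.01×10^-27)] = 5.39×10^5 Hz.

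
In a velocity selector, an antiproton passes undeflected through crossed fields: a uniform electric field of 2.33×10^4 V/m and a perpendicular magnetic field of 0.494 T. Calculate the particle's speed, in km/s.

v ≈ 47.2 km/s

For zero net force, qE = qvB, so v = E/B.
v = (2.33×10^4) / (0.494) = 4.72×10^4 m/s.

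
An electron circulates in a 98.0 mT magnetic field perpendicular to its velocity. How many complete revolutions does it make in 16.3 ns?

N = 44

T = 2πm/(qB) = 2π(9.11×10^-31) / [(1×1.60×10^-19)(0.0980)] = 3.6505×10^-10 s.
N = t/T = 1.63×10^-8 / 3.6505×10^-10 ≈ 44.65, so 44 complete revolutions.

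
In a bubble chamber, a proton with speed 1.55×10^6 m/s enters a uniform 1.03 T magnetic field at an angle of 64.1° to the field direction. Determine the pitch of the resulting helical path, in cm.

The velocity component along B is v∥ = v cos64.1° = 6.77×10^5 m/s.
The cyclotron period T = 2πm/(qB) = 6.37×10^-8 s is set by m, q, B alone.
Pitch = v∥·T = (6.77×10^5)(6.37×10^-8) = 0.0431 m.

pitch ≈ 4.31 cm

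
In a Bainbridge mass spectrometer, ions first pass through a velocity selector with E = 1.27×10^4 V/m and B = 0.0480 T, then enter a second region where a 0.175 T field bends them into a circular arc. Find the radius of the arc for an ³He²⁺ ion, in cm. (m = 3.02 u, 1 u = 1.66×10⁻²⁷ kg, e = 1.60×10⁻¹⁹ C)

The selector passes v = E/B = 1.27×10^4/0.0480 = 2.65×10^5 m/s.
In the deflection region, r = mv/(qB₂) = (5.01×10^-27)(2.65×10^5) / [(2×1.60×10^-19)(0.175)] = 0.0237 m.

r ≈ 2.37 cm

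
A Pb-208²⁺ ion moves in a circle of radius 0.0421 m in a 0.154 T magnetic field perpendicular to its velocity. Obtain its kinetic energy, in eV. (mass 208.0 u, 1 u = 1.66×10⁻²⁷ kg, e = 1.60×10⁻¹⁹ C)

v = qBr/m = (2×1.60×10^-19)(0.154)(0.0421) / (3.45×10^-25) = 6010 m/s.
K = ½mv² = 0.5·(3.45×10^-25)·(6010)² = 6.23×10^-18 J = 39.0 eV.

K ≈ 39.0 eV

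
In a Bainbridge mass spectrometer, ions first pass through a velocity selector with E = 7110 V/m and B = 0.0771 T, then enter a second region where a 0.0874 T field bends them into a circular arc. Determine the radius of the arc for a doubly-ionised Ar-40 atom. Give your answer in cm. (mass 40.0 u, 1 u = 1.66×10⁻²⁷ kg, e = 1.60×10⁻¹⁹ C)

The selector passes v = E/B = 7110/0.0771 = 9.22×10^4 m/s.
In the deflection region, r = mv/(qB₂) = (6.64×10^-26)(9.22×10^4) / [(2×1.60×10^-19)(0.0874)] = 0.219 m.

r ≈ 21.9 cm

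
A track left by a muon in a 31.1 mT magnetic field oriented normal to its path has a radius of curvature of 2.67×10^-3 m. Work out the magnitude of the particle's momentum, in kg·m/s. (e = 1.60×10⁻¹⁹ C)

Since qvB = mv²/r, the momentum p = mv = qBr.
p = (1×1.60×10^-19)(0.0311)(2.67×10^-3) = 1.33×10^-23 kg·m/s.

p ≈ 1.33×10^-23 kg·m/s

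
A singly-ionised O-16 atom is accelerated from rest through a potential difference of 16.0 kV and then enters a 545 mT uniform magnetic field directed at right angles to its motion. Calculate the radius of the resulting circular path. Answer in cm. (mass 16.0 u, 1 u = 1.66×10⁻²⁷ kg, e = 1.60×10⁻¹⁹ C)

r ≈ 13.4 cm

The kinetic energy gained is K = qV = (1×1.60×10^-19)(1.60×10^4) = 2.56×10^-15 J.
v = √(2K/m) = 4.39×10^5 m/s.
r = mv/(qB) = (2.66×10^-26)(4.39×10^5) / [(1×1.60×10^-19)(0.545)] = 0.134 m.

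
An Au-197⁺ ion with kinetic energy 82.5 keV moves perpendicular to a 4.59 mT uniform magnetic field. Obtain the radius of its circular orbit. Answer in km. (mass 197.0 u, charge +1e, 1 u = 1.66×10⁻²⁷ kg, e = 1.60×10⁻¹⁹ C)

Convert the energy: K = 82.5 keV = 1.32×10^-14 J.
v = √(2K/m) = √(2·1.32×10^-14/3.27×10^-25) = 2.84×10^5 m/s.
r = mv/(qB) = (3.27×10^-25)(2.84×10^5) / [(1×1.60×10^-19)(4.59×10^-3)] = 127 m.

r ≈ 0.127 km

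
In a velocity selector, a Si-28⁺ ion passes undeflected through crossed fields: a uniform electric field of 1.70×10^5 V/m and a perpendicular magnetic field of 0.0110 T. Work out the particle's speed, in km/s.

For zero net force, qE = qvB, so v = E/B.
v = (1.70×10^5) / (0.0110) = 1.55×10^7 m/s.

v ≈ 15500 km/s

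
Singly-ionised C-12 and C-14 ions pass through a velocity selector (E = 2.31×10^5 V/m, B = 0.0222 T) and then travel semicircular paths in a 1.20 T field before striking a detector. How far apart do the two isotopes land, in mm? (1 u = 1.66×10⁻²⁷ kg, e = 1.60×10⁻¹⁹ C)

Δd ≈ 360 mm

Both emerge at v = E/B₁ = 1.04×10^7 m/s.
r = mv/(qB₂), so r₁ = 1.080 m and r₂ = 1.259 m, giving Δr = 0.180 m.
After a semicircle each ion lands a diameter 2r from the entry slit, so the separation is 2Δr = 0.360 m.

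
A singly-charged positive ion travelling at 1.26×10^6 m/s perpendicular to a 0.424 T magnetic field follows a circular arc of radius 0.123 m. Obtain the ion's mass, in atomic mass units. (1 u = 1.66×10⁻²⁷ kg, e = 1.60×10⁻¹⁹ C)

qvB = mv²/r ⇒ m = qBr/v.
m = (1×1.60×10^-19)(0.424)(0.123) / (1.26×10^6) = 6.62×10^-27 kg = 3.99 u.

m ≈ 3.99 u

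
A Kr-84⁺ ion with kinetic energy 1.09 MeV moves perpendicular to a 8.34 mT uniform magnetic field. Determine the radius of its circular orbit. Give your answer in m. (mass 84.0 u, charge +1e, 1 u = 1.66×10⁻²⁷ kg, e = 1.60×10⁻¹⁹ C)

r ≈ 165 m

Convert the energy: K = 1.09 MeV = 1.74×10^-13 J.
v = √(2K/m) = √(2·1.74×10^-13/1.39×10^-25) = 1.58×10^6 m/s.
r = mv/(qB) = (1.39×10^-25)(1.58×10^6) / [(1×1.60×10^-19)(8.34×10^-3)] = 165 m.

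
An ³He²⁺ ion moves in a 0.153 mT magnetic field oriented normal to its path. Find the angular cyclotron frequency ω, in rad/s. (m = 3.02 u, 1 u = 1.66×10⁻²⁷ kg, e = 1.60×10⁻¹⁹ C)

ω = qB/m = (2×1.60×10^-19)(1.53×10^-4) / (5.01×10^-27) = 9770 rad/s.

ω ≈ 9770 rad/s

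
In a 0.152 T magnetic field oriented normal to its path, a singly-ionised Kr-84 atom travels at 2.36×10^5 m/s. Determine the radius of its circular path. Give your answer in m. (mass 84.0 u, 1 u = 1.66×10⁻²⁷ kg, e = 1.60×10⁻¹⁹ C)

The magnetic force provides the centripetal force: qvB = mv²/r, so r = mv/(qB).
r = (1.39×10^-25 kg)(2.36×10^5 m/s) / [(1×1.60×10^-19 C)(0.152 T)] = 1.35 m.

r ≈ 1.35 m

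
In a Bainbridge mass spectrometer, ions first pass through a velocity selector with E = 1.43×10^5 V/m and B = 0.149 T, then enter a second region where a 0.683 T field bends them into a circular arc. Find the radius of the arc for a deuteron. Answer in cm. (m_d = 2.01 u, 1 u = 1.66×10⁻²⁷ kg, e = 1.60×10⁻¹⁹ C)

r ≈ 2.93 cm

The selector passes v = E/B = 1.43×10^5/0.149 = 9.60×10^5 m/s.
In the deflection region, r = mv/(qB₂) = (3.34×10^-27)(9.60×10^5) / [(1×1.60×10^-19)(0.683)] = 0.0293 m.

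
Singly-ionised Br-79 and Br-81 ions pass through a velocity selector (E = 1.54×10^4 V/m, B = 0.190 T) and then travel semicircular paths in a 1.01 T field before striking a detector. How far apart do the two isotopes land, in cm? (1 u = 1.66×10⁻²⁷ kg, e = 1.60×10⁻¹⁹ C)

Both emerge at v = E/B₁ = 8.11×10^4 m/s.
r = mv/(qB₂), so r₁ = 0.06578 m and r₂ = 0.06744 m, giving Δr = 1.67×10^-3 m.
After a semicircle each ion lands a diameter 2r from the entry slit, so the separation is 2Δr = 3.33×10^-3 m.

Δd ≈ 0.333 cm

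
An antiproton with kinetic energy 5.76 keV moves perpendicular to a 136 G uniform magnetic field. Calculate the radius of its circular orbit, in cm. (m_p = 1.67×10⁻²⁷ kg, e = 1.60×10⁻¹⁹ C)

r ≈ 80.6 cm

Convert the energy: K = 5.76 keV = 9.22×10^-16 J.
v = √(2K/m) = √(2·9.22×10^-16/1.67×10^-27) = 1.05×10^6 m/s.
r = mv/(qB) = (1.67×10^-27)(1.05×10^6) / [(1×1.60×10^-19)(0.0136)] = 0.806 m.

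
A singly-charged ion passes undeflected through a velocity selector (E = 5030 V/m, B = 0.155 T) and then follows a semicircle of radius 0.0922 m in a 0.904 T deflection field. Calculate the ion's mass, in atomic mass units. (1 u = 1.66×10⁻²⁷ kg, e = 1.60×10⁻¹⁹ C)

v = E/B₁ = 3.25×10^4 m/s.
From r = mv/(qB₂), m = qB₂r/v = (1×1.60×10^-19)(0.904)(0.0922) / (3.25×10^4) = 4.11×10^-25 kg.
In atomic mass units: m = 4.11×10^-25 / 1.66×10^-27 = 248 u.

m ≈ 248 u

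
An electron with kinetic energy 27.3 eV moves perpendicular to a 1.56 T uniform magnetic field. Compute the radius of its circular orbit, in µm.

r ≈ 11.3 µm

Convert the energy: K = 27.3 eV = 4.37×10^-18 J.
v = √(2K/m) = √(2·4.37×10^-18/9.11×10^-31) = 3.10×10^6 m/s.
r = mv/(qB) = (9.11×10^-31)(3.10×10^6) / [(1×1.60×10^-19)(1.56)] = 1.13×10^-5 m.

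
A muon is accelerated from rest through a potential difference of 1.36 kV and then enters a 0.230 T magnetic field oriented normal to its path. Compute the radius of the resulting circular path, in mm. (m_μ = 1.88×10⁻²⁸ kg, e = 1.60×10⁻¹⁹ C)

The kinetic energy gained is K = qV = (1×1.60×10^-19)(1360) = 2.18×10^-16 J.
v = √(2K/m) = 1.52×10^6 m/s.
r = mv/(qB) = (1.88×10^-28)(1.52×10^6) / [(1×1.60×10^-19)(0.230)] = 7.77×10^-3 m.

r ≈ 7.77 mm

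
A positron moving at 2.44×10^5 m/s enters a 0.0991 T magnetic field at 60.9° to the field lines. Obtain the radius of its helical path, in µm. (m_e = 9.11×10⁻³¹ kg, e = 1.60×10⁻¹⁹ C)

r ≈ 12.2 µm

Only the perpendicular component v⊥ = v sin60.9° = 2.13×10^5 m/s is bent by the field.
r = m v⊥ /(qB) = (9.11×10^-31)(2.13×10^5) / [(1×1.60×10^-19)(0.0991)] = 1.22×10^-5 m.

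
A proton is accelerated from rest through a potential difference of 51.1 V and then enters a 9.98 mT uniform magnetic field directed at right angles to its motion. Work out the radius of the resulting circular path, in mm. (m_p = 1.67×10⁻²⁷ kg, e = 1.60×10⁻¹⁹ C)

The kinetic energy gained is K = qV = (1×1.60×10^-19)(51.1) = 8.18×10^-18 J.
v = √(2K/m) = 9.90×10^4 m/s.
r = mv/(qB) = (1.67×10^-27)(9.90×10^4) / [(1×1.60×10^-19)(9.98×10^-3)] = 0.103 m.

r ≈ 103 mm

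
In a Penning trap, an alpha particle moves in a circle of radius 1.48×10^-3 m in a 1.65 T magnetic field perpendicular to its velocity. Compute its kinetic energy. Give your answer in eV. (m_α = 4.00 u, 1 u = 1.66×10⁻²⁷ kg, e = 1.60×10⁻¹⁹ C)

v = qBr/m = (2×1.60×10^-19)(1.65)(1.48×10^-3) / (6.64×10^-27) = 1.18×10^5 m/s.
K = ½mv² = 0.5·(6.64×10^-27)·(1.18×10^5)² = 4.60×10^-17 J = 287 eV.

K ≈ 287 eV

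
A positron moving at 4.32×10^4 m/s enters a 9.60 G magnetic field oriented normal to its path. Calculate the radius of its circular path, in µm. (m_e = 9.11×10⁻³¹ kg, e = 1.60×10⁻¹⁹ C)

The magnetic force provides the centripetal force: qvB = mv²/r, so r = mv/(qB).
r = (9.11×10^-31 kg)(4.32×10^4 m/s) / [(1×1.60×10^-19 C)(9.60×10^-4 T)] = 2.56×10^-4 m.

r ≈ 256 µm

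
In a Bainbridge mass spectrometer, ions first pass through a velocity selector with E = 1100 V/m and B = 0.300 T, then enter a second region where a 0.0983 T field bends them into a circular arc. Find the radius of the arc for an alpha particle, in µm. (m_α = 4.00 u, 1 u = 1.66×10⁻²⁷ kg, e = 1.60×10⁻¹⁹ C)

r ≈ 774 µm

The selector passes v = E/B = 1100/0.300 = 3670 m/s.
In the deflection region, r = mv/(qB₂) = (6.64×10^-27)(3670) / [(2×1.60×10^-19)(0.0983)] = 7.74×10^-4 m.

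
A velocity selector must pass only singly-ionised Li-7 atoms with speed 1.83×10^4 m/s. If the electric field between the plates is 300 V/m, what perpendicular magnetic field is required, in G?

qE = qvB ⇒ B = E/v = (300) / (1.83×10^4) = 0.0164 T.

B ≈ 164 G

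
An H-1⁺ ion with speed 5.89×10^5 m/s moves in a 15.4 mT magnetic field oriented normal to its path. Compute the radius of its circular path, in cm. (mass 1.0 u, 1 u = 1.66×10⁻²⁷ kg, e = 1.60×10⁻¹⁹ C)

The magnetic force provides the centripetal force: qvB = mv²/r, so r = mv/(qB).
r = (1.66×10^-27 kg)(5.89×10^5 m/s) / [(1×1.60×10^-19 C)(0.0154 T)] = 0.397 m.

r ≈ 39.7 cm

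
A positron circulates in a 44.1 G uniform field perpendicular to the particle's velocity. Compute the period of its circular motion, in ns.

T ≈ 8.11 ns

The cyclotron period is independent of speed: T = 2πm/(qB).
T = 2π(9.11×10^-31) / [(1×1.60×10^-19)(4.41×10^-3)] = 8.11×10^-9 s.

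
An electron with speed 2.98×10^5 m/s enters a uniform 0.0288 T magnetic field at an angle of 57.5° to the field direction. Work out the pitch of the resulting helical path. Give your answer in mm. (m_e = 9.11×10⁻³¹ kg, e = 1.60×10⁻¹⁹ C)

pitch ≈ 0.199 mm

The velocity component along B is v∥ = v cos57.5° = 1.60×10^5 m/s.
The cyclotron period T = 2πm/(qB) = 1.24×10^-9 s is set by m, q, B alone.
Pitch = v∥·T = (1.60×10^5)(1.24×10^-9) = 1.99×10^-4 m.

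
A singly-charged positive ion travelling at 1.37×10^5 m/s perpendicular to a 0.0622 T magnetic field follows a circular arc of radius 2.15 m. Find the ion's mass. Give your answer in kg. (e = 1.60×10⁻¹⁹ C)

qvB = mv²/r ⇒ m = qBr/v.
m = (1×1.60×10^-19)(0.0622)(2.15) / (1.37×10^5) = 1.56×10^-25 kg.

m ≈ 1.56×10^-25 kg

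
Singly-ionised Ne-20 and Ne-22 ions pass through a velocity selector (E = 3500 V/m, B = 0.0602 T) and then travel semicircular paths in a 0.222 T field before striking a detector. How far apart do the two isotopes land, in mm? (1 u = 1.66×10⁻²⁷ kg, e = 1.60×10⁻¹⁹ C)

Both emerge at v = E/B₁ = 5.81×10^4 m/s.
r = mv/(qB₂), so r₁ = 0.05434 m and r₂ = 0.05978 m, giving Δr = 5.43×10^-3 m.
After a semicircle each ion lands a diameter 2r from the entry slit, so the separation is 2Δr = 0.0109 m.

Δd ≈ 10.9 mm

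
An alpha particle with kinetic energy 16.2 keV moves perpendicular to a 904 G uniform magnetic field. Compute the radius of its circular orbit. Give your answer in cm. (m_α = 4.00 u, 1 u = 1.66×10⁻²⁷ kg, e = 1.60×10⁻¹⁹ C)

Convert the energy: K = 16.2 keV = 2.59×10^-15 J.
v = √(2K/m) = √(2·2.59×10^-15/6.64×10^-27) = 8.84×10^5 m/s.
r = mv/(qB) = (6.64×10^-27)(8.84×10^5) / [(2×1.60×10^-19)(0.0904)] = 0.203 m.

r ≈ 20.3 cm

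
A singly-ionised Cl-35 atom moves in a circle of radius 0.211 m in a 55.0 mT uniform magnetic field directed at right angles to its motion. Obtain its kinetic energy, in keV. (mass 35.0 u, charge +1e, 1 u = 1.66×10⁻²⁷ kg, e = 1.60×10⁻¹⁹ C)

v = qBr/m = (1×1.60×10^-19)(0.0550)(0.211) / (5.81×10^-26) = 3.20×10^4 m/s.
K = ½mv² = 0.5·(5.81×10^-26)·(3.20×10^4)² = 2.97×10^-17 J = 0.185 keV.

K ≈ 0.185 keV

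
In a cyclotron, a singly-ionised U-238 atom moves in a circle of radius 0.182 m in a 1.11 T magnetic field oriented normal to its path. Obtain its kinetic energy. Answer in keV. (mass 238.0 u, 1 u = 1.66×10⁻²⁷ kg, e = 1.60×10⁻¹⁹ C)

K ≈ 8.26 keV

v = qBr/m = (1×1.60×10^-19)(1.11)(0.182) / (3.95×10^-25) = 8.18×10^4 m/s.
K = ½mv² = 0.5·(3.95×10^-25)·(8.18×10^4)² = 1.32×10^-15 J = 8.26 keV.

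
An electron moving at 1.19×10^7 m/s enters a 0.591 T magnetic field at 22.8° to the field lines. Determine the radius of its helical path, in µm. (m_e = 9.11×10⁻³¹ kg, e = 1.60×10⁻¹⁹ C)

Only the perpendicular component v⊥ = v sin22.8° = 4.61×10^6 m/s is bent by the field.
r = m v⊥ /(qB) = (9.11×10^-31)(4.61×10^6) / [(1×1.60×10^-19)(0.591)] = 4.44×10^-5 m.

r ≈ 44.4 µm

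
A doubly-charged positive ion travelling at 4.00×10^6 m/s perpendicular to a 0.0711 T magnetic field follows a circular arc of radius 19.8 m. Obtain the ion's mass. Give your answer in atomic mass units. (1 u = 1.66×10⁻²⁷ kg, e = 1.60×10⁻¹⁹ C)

qvB = mv²/r ⇒ m = qBr/v.
m = (2×1.60×10^-19)(0.0711)(19.8) / (4.00×10^6) = 1.13×10^-25 kg = 67.8 u.

m ≈ 67.8 u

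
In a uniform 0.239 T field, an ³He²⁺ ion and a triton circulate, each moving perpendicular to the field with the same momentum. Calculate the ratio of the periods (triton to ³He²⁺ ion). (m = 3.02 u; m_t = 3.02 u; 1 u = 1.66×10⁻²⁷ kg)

ratio ≈ 2.00

T = 2πm/(qB) is independent of speed, so T₂/T₁ = (m₂/q₂)/(m₁/q₁).
T_{triton}/T_{³He²⁺ ion} = (5.01×10^-27/1e) / (5.01×10^-27/2e) = 2.00.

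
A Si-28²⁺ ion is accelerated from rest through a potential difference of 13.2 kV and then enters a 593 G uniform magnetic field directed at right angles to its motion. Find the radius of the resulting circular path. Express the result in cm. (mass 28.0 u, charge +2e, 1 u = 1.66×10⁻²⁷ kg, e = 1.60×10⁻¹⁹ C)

r ≈ 104 cm

The kinetic energy gained is K = qV = (2×1.60×10^-19)(1.32×10^4) = 4.22×10^-15 J.
v = √(2K/m) = 4.26×10^5 m/s.
r = mv/(qB) = (4.65×10^-26)(4.26×10^5) / [(2×1.60×10^-19)(0.0593)] = 1.04 m.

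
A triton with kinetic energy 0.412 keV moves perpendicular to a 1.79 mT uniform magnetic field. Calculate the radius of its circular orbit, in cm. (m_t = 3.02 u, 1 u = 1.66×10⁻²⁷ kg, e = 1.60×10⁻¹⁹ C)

r ≈ 284 cm

Convert the energy: K = 0.412 keV = 6.59×10^-17 J.
v = √(2K/m) = √(2·6.59×10^-17/5.01×10^-27) = 1.62×10^5 m/s.
r = mv/(qB) = (5.01×10^-27)(1.62×10^5) / [(1×1.60×10^-19)(1.79×10^-3)] = 2.84 m.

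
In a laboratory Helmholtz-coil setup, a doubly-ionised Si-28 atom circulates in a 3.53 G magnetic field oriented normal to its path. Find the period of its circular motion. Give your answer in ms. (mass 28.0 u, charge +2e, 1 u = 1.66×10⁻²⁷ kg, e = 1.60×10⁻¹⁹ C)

The cyclotron period is independent of speed: T = 2πm/(qB).
T = 2π(4.65×10^-26) / [(2×1.60×10^-19)(3.53×10^-4)] = 2.59×10^-3 s.

T ≈ 2.59 ms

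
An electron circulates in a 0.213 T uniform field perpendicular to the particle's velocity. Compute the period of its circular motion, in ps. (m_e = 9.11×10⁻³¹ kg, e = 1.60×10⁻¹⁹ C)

T ≈ 168 ps

The cyclotron period is independent of speed: T = 2πm/(qB).
T = 2π(9.11×10^-31) / [(1×1.60×10^-19)(0.213)] = 1.68×10^-10 s.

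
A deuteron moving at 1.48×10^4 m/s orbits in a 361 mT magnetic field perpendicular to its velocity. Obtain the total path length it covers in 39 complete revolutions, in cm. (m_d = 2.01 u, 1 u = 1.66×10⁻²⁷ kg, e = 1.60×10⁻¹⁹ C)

r = mv/(qB) = 8.55×10^-4 m, so one revolution covers 2πr = 5.37×10^-3 m.
In 39 revolutions: L = 39·2πr = 0.209 m.

L ≈ 20.9 cm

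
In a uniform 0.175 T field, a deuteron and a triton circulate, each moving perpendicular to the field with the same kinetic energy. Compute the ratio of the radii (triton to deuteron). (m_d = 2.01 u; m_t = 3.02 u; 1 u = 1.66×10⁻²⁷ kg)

r = √(2mK)/(qB) ⇒ at equal K, r ∝ √m/q.
r_{triton}/r_{deuteron} = 1.23.

ratio ≈ 1.23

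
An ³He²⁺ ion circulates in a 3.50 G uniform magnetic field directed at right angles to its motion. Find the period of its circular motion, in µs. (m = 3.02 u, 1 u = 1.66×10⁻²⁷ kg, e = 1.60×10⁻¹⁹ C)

T ≈ 281 µs

The cyclotron period is independent of speed: T = 2πm/(qB).
T = 2π(5.01×10^-27) / [(2×1.60×10^-19)(3.50×10^-4)] = 2.81×10^-4 s.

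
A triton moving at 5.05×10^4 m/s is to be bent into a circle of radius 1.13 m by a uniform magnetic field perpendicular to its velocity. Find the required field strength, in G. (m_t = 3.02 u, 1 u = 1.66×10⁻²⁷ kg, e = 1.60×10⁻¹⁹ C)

B ≈ 14.0 G

qvB = mv²/r gives B = mv/(qr).
B = (5.01×10^-27)(5.05×10^4) / [(1×1.60×10^-19)(1.13)] = 1.40×10^-3 T.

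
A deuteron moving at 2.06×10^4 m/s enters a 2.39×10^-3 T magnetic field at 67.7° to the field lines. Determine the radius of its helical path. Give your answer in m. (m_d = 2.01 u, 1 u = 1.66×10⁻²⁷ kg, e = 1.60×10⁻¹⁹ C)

r ≈ 0.166 m

Only the perpendicular component v⊥ = v sin67.7° = 1.91×10^4 m/s is bent by the field.
r = m v⊥ /(qB) = (3.34×10^-27)(1.91×10^4) / [(1×1.60×10^-19)(2.39×10^-3)] = 0.166 m.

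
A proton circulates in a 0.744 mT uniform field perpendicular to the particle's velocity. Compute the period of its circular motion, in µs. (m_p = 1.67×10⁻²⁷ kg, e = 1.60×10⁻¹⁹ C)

T ≈ 88.1 µs

The cyclotron period is independent of speed: T = 2πm/(qB).
T = 2π(1.67×10^-27) / [(1×1.60×10^-19)(7.44×10^-4)] = 8.81×10^-5 s.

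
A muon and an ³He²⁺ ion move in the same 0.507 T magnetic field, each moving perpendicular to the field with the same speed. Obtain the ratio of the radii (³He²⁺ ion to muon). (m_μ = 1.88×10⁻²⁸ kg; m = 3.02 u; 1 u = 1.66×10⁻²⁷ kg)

r = mv/(qB) ⇒ at equal v, r ∝ m/q.
r_{³He²⁺ ion}/r_{muon} = 13.3.

ratio ≈ 13.3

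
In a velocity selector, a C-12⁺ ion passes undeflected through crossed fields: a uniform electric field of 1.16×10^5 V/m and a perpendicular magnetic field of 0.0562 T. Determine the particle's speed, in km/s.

v ≈ 2060 km/s

For zero net force, qE = qvB, so v = E/B.
v = (1.16×10^5) / (0.0562) = 2.06×10^6 m/s.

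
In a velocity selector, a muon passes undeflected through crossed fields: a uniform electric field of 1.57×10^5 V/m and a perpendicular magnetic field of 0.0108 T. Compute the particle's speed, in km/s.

v ≈ 14500 km/s

For zero net force, qE = qvB, so v = E/B.
v = (1.57×10^5) / (0.0108) = 1.45×10^7 m/s.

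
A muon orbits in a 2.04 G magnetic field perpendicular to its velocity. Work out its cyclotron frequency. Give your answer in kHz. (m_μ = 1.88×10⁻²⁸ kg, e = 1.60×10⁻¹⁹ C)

f ≈ 27.6 kHz

f = qB/(2πm) = (1×1.60×10^-19)(2.04×10^-4) / [2π(1.88×10^-28)] = 2.76×10^4 Hz.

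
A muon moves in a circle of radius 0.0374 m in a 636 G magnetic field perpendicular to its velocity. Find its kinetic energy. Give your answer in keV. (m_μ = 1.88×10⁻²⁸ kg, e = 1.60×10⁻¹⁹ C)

K ≈ 2.41 keV

v = qBr/m = (1×1.60×10^-19)(0.0636)(0.0374) / (1.88×10^-28) = 2.02×10^6 m/s.
K = ½mv² = 0.5·(1.88×10^-28)·(2.02×10^6)² = 3.85×10^-16 J = 2.41 keV.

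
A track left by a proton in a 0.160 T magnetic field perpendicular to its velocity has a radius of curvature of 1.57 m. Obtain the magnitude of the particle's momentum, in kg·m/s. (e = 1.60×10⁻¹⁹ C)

p ≈ 4.02×10^-20 kg·m/s

Since qvB = mv²/r, the momentum p = mv = qBr.
p = (1×1.60×10^-19)(0.160)(1.57) = 4.02×10^-20 kg·m/s.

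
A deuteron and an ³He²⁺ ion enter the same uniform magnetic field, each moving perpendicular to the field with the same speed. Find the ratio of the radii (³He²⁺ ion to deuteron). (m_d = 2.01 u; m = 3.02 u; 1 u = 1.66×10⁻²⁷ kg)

r = mv/(qB) ⇒ at equal v, r ∝ m/q.
r_{³He²⁺ ion}/r_{deuteron} = 0.751.

ratio ≈ 0.751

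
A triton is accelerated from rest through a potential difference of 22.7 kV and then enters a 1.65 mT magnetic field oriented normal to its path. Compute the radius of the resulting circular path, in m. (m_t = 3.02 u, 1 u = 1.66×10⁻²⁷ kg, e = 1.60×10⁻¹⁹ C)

The kinetic energy gained is K = qV = (1×1.60×10^-19)(2.27×10^4) = 3.63×10^-15 J.
v = √(2K/m) = 1.20×10^6 m/s.
r = mv/(qB) = (5.01×10^-27)(1.20×10^6) / [(1×1.60×10^-19)(1.65×10^-3)] = 22.9 m.

r ≈ 22.9 m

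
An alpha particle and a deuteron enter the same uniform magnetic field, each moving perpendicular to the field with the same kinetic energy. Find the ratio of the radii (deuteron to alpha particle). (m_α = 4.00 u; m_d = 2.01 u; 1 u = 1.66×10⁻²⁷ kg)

r = √(2mK)/(qB) ⇒ at equal K, r ∝ √m/q.
r_{deuteron}/r_{alpha particle} = 1.42.

ratio ≈ 1.42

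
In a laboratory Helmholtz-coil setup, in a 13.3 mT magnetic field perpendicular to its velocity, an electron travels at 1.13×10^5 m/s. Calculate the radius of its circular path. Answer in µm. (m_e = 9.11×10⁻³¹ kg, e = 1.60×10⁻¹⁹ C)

The magnetic force provides the centripetal force: qvB = mv²/r, so r = mv/(qB).
r = (9.11×10^-31 kg)(1.13×10^5 m/s) / [(1×1.60×10^-19 C)(0.0133 T)] = 4.84×10^-5 m.

r ≈ 48.4 µm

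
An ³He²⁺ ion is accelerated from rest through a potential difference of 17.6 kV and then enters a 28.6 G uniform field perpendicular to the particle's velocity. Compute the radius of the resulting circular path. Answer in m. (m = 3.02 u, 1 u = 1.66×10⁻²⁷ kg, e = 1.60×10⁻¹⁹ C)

r ≈ 8.21 m

The kinetic energy gained is K = qV = (2×1.60×10^-19)(1.76×10^4) = 5.63×10^-15 J.
v = √(2K/m) = 1.50×10^6 m/s.
r = mv/(qB) = (5.01×10^-27)(1.50×10^6) / [(2×1.60×10^-19)(2.86×10^-3)] = 8.21 m.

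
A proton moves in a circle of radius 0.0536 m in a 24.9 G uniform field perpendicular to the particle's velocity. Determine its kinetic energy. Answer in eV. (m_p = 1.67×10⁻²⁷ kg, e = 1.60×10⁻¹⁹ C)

K ≈ 0.853 eV

v = qBr/m = (1×1.60×10^-19)(2.49×10^-3)(0.0536) / (1.67×10^-27) = 1.28×10^4 m/s.
K = ½mv² = 0.5·(1.67×10^-27)·(1.28×10^4)² = 1.37×10^-19 J = 0.853 eV.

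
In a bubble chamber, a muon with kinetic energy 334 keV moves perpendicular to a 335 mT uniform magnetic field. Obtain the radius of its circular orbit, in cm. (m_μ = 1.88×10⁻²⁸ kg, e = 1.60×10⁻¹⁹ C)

r ≈ 8.36 cm

Convert the energy: K = 334 keV = 5.34×10^-14 J.
v = √(2K/m) = √(2·5.34×10^-14/1.88×10^-28) = 2.38×10^7 m/s.
r = mv/(qB) = (1.88×10^-28)(2.38×10^7) / [(1×1.60×10^-19)(0.335)] = 0.0836 m.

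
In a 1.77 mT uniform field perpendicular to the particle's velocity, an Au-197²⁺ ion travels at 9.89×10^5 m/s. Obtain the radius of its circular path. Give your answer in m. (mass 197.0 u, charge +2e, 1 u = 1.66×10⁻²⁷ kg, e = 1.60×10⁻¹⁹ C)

r ≈ 571 m

The magnetic force provides the centripetal force: qvB = mv²/r, so r = mv/(qB).
r = (3.27×10^-25 kg)(9.89×10^5 m/s) / [(2×1.60×10^-19 C)(1.77×10^-3 T)] = 571 m.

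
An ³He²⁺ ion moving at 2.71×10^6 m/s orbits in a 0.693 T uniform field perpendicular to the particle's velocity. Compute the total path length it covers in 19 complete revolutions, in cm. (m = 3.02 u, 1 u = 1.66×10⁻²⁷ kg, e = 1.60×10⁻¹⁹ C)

r = mv/(qB) = 0.0613 m, so one revolution covers 2πr = 0.385 m.
In 19 revolutions: L = 19·2πr = 7.31 m.

L ≈ 731 cm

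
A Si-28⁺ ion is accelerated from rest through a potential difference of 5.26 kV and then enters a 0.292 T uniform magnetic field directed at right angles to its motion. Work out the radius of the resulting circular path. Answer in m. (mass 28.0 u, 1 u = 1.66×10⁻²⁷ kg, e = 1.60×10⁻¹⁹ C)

The kinetic energy gained is K = qV = (1×1.60×10^-19)(5260) = 8.42×10^-16 J.
v = √(2K/m) = 1.90×10^5 m/s.
r = mv/(qB) = (4.65×10^-26)(1.90×10^5) / [(1×1.60×10^-19)(0.292)] = 0.189 m.

r ≈ 0.189 m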